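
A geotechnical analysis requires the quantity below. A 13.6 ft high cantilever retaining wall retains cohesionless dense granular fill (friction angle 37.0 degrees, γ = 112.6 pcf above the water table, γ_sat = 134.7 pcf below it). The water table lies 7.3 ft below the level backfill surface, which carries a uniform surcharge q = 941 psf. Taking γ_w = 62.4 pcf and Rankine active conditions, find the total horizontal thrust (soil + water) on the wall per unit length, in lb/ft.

6810 lb/ft

K_a = tan²(45° − φ/2) = 0.2486.
γ' = 134.7 − 62.4 = 72.30 pcf. h₂ = H − d_w = 6.3 ft.
σ'_h: at surface K_a·q = 233.9; at WT K_a(q+γd_w) = 438.2; at base K_a(q+γd_w+γ'h₂) = 551.5 psf.
P₁ = ½(233.9+438.2)×7.3 = 2453; P₂ = ½(438.2+551.5)×6.3 = 3118; P_w = ½γ_w h₂² = 1238.
Total = 2453+3118+1238 = 6809 lb/ft.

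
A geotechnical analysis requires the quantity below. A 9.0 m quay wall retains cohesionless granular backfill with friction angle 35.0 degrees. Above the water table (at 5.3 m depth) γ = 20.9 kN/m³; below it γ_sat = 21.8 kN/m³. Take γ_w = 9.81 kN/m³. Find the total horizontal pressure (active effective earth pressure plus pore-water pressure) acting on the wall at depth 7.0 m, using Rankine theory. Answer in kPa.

52.2 kPa

K_a = (1 − sin φ)/(1 + sin φ) = 0.2710.
γ' = 21.8 − 9.81 = 11.99 kN/m³.
Effective vertical stress at 7.0 m: σ'_v = 20.9×5.3 + 11.99×1.70 = 131.2 kPa.
σ'_h = K_a σ'_v = 0.2710 × 131.2 = 35.54 kPa; u = γ_w × 1.70 = 16.68 kPa.
Total σ_h = 35.54 + 16.68 = 52.22 kPa.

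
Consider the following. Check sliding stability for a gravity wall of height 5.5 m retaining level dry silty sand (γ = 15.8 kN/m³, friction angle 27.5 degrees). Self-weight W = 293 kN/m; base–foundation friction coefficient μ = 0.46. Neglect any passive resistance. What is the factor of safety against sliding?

1.53

K_a = tan²(45° − 27.5°/2) = 0.3682.
P_a = ½K_aγH² = 0.5×0.3682×15.8×5.5² = 88.00 kN/m, acting at H/3 = 1.833 m above the base.
FS_sliding = μW / P_a = 0.46×293 / 88.00 = 1.532.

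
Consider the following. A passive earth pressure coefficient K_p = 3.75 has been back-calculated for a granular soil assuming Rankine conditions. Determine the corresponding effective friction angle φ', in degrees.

K_p = (1+sin φ)/(1−sin φ) ⇒ sin φ = (K_p − 1)/(K_p + 1) = 0.5789.
φ = arcsin(0.5789) = 35.38°.

35.4°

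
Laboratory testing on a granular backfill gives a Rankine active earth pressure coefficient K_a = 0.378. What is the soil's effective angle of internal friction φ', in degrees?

26.8°

K_a = tan²(45° − φ/2) ⇒ 45° − φ/2 = arctan(√0.378) = 31.58°.
φ = 2(45° − 31.58°) = 26.83°.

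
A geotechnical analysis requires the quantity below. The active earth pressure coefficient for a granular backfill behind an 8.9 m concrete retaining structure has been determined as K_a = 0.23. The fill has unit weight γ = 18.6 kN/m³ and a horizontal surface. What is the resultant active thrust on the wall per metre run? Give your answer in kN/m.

P = ½ K_a γ H² = 0.5 × 0.23 × 18.6 × 8.9² = 169.4 kN/m.

169 kN/m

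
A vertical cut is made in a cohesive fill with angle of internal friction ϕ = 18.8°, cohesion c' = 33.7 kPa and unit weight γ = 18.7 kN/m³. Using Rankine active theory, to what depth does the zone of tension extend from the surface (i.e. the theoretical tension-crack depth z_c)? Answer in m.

5.03 m

K_a = tan²(45° − 18.8°/2) = 0.5126; √K_a = 0.7159.
The active pressure is zero where K_a γ z = 2c√K_a, so z_c = 2c/(γ√K_a) = 2×33.7/(18.7×0.7159) = 5.034 m.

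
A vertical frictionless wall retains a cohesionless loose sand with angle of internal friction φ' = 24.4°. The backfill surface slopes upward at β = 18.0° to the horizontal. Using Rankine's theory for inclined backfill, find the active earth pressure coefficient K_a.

0.525

K_a = cos β · (cos β − √(cos²β − cos²φ)) / (cos β + √(cos²β − cos²φ)).
cos β = 0.9511, cos φ = 0.9107, √(cos²β − cos²φ) = 0.2742.
K_a = 0.9511 × (0.9511 − 0.2742)/(0.9511 + 0.2742) = 0.5254.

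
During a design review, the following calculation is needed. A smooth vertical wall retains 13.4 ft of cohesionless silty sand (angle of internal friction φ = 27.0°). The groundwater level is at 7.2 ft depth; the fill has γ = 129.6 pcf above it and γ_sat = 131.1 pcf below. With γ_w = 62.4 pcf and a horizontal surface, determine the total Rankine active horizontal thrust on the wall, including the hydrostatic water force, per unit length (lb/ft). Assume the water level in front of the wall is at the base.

5130 lb/ft

K_a = tan²(45° − φ/2) = 0.3755.
γ' = 131.1 − 62.4 = 68.70 pcf. Depth below WT = 6.2 ft.
σ'_h at WT = K_a γ d_w = 350.4 psf; at base = 350.4 + K_a γ' × 6.2 = 510.4 psf.
P₁ (0–7.2 ft) = ½×350.4×7.2 = 1261. P₂ (7.2–13.4 ft) = ½(350.4+510.4)×6.2 = 2668.
P_w = ½ γ_w h₂² = 0.5×62.4×6.2² = 1199. Total = 1261+2668+1199 = 5129 lb/ft.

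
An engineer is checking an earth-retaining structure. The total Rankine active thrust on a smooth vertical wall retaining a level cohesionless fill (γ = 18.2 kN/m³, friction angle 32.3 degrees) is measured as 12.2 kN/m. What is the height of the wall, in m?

K_a = 0.3035. P_a = ½ K_a γ H² ⇒ H = √(2P_a/(K_a γ)).
H = √(2×12.2/(0.3035×18.2)) = 2.102 m.

2.10 m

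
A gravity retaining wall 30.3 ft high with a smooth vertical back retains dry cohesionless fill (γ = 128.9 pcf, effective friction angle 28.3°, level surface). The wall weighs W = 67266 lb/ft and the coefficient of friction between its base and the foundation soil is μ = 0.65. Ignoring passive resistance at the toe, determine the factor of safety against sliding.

K_a = tan²(45° − 28.3°/2) = 0.3568.
P_a = ½K_aγH² = 0.5×0.3568×128.9×30.3² = 21110 lb/ft, acting at H/3 = 10.10 ft above the base.
FS_sliding = μW / P_a = 0.65×67266 / 21110 = 2.071.

2.07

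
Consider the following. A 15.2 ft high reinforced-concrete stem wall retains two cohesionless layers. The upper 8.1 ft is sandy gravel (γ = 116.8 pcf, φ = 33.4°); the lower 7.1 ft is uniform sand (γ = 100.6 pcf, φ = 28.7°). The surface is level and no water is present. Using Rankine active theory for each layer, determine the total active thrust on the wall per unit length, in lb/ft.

4360 lb/ft

K_a1 = tan²(45°−33.4°/2) = 0.2899; K_a2 = tan²(45°−28.7°/2) = 0.3511.
Layer 1: σ at base = K_a1 γ₁ h₁ = 274.3 psf; P₁ = ½×274.3×8.1 = 1111.
Layer 2: σ_v at top = γ₁h₁ = 946.1; σ_h top = K_a2×946.1 = 332.2; σ_h base = K_a2×(946.1+100.6×7.1) = 583.0.
P₂ = ½(332.2+583.0)×7.1 = 3249. Total P_a = 1111+3249 = 4360 lb/ft.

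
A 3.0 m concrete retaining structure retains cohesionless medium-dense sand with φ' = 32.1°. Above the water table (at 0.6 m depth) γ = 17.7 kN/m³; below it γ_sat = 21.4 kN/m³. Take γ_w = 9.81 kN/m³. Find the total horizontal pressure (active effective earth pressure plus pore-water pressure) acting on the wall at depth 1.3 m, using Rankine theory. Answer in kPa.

12.6 kPa

K_a = (1 − sin φ)/(1 + sin φ) = 0.3060.
γ' = 21.4 − 9.81 = 11.59 kN/m³.
Effective vertical stress at 1.3 m: σ'_v = 17.7×0.6 + 11.59×0.700 = 18.73 kPa.
σ'_h = K_a σ'_v = 0.3060 × 18.73 = 5.732 kPa; u = γ_w × 0.700 = 6.867 kPa.
Total σ_h = 5.732 + 6.867 = 12.60 kPa.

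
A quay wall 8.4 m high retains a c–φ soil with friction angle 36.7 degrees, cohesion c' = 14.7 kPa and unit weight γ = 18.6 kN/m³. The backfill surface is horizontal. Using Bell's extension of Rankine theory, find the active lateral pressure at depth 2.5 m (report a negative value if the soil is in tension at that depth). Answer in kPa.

K_a = (1 − sin φ)/(1 + sin φ) = 0.2519.
σ_a = K_a γ z − 2c√K_a = 0.2519×18.6×2.5 − 2×14.7×0.5019 = -3.043 kPa.

-3.04 kPa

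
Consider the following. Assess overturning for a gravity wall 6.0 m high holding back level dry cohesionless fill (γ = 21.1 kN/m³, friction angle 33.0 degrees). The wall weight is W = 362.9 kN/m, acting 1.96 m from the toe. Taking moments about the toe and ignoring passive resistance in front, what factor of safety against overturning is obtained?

3.18

K_a = tan²(45° − 33.0°/2) = 0.2948.
P_a = ½K_aγH² = 0.5×0.2948×21.1×6.0² = 112.0 kN/m, acting at H/3 = 2.000 m above the base.
Overturning moment M_o = P_a × H/3 = 112.0 × 2.000 = 223.9.
Resisting moment M_r = W × 1.96 = 362.9 × 1.96 = 711.3.
FS_overturning = M_r/M_o = 711.3/223.9 = 3.176.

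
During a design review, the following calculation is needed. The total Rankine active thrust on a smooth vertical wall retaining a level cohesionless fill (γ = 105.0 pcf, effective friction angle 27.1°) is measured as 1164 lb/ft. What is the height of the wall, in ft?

K_a = 0.3741. P_a = ½ K_a γ H² ⇒ H = √(2P_a/(K_a γ)).
H = √(2×1164/(0.3741×105.0)) = 7.699 ft.

7.70 ft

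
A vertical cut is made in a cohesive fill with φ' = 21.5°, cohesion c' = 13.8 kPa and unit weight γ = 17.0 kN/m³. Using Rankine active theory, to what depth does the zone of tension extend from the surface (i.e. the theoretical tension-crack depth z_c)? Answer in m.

2.38 m

K_a = tan²(45° − 21.5°/2) = 0.4636; √K_a = 0.6809.
The active pressure is zero where K_a γ z = 2c√K_a, so z_c = 2c/(γ√K_a) = 2×13.8/(17.0×0.6809) = 2.384 m.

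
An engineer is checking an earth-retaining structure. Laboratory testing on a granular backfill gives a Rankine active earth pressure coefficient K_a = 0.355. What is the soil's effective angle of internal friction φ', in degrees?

K_a = tan²(45° − φ/2) ⇒ 45° − φ/2 = arctan(√0.355) = 30.79°.
φ = 2(45° − 30.79°) = 28.43°.

28.4°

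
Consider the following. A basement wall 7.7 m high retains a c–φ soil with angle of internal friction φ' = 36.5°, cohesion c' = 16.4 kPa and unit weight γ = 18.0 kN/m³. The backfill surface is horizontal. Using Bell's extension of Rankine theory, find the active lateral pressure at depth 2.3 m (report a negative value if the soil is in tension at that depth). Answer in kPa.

-6.01 kPa

K_a = (1 − sin φ)/(1 + sin φ) = 0.2541.
σ_a = K_a γ z − 2c√K_a = 0.2541×18.0×2.3 − 2×16.4×0.5040 = -6.015 kPa.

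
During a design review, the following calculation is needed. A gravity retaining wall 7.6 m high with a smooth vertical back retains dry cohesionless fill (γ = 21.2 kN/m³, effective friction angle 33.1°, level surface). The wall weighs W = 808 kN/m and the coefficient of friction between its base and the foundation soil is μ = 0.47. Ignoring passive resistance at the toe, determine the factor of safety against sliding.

2.11

K_a = tan²(45° − 33.1°/2) = 0.2936.
P_a = ½K_aγH² = 0.5×0.2936×21.2×7.6² = 179.7 kN/m, acting at H/3 = 2.533 m above the base.
FS_sliding = μW / P_a = 0.47×808 / 179.7 = 2.113.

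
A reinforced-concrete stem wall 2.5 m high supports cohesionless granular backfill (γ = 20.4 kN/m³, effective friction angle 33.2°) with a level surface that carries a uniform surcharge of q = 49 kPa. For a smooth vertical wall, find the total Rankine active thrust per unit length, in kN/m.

54.5 kN/m

K_a = tan²(45° − φ/2) = 0.2924.
Soil triangle: ½ K_a γ H² = 0.5×0.2924×20.4×2.5² = 18.64 kN/m.
Surcharge rectangle: K_a q H = 0.2924×49×2.5 = 35.81 kN/m.
Total = 18.64 + 35.81 = 54.45 kN/m.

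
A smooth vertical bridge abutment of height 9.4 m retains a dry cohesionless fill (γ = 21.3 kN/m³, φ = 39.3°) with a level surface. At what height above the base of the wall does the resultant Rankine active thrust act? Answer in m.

K_a = 0.2245.
The pressure distribution is triangular, so the resultant acts at H/3 above the base = 9.4/3 = 3.133 m.

3.13 m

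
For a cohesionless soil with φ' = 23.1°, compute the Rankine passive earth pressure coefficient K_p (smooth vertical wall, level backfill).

K_p = (1 + sin φ)/(1 − sin φ) = tan²(45° + 23.1°/2) = 2.291.

2.29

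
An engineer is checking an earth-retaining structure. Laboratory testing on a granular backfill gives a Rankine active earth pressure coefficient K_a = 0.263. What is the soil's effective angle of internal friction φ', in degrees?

K_a = tan²(45° − φ/2) ⇒ 45° − φ/2 = arctan(√0.263) = 27.15°.
φ = 2(45° − 27.15°) = 35.70°.

35.7°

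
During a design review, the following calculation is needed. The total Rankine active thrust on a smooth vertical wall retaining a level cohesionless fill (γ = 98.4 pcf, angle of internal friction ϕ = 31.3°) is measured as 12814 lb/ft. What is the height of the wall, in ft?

28.7 ft

K_a = 0.3162. P_a = ½ K_a γ H² ⇒ H = √(2P_a/(K_a γ)).
H = √(2×12814/(0.3162×98.4)) = 28.70 ft.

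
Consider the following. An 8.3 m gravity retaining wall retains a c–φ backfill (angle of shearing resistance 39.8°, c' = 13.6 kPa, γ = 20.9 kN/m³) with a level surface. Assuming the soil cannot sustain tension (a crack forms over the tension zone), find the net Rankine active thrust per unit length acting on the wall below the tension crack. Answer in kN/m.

69.9 kN/m

K_a = 0.2194; √K_a = 0.4684.
Tension-crack depth z_c = 2c/(γ√K_a) = 2×13.6/(20.9×0.4684) = 2.778 m.
σ_a at base = K_a γ H − 2c√K_a = 0.2194×20.9×8.3 − 2×13.6×0.4684 = 25.32 kPa.
P_a = ½ × 25.32 × (H − z_c) = 0.5×25.32×5.522 = 69.91 kN/m.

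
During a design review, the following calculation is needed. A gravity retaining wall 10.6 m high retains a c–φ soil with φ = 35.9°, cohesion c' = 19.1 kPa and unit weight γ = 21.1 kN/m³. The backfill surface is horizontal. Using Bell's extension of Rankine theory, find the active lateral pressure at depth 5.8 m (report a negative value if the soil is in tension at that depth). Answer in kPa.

12.4 kPa

K_a = (1 − sin φ)/(1 + sin φ) = 0.2607.
σ_a = K_a γ z − 2c√K_a = 0.2607×21.1×5.8 − 2×19.1×0.5106 = 12.40 kPa.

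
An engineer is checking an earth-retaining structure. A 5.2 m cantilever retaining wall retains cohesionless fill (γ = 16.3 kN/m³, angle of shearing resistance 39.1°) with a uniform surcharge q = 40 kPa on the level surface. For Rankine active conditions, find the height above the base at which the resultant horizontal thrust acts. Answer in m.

K_a = 0.2265.
Triangular part P₁ = ½K_aγH² = 49.91 at H/3 = 1.733 m; rectangular part P₂ = K_a q H = 47.11 at H/2 = 2.600 m.
ȳ = (P₁·1.733 + P₂·2.600)/(P₁+P₂) = 2.154 m.

2.15 m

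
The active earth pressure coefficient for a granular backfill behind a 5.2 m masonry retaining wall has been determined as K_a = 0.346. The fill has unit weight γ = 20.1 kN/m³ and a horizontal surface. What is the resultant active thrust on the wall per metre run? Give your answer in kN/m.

P = ½ K_a γ H² = 0.5 × 0.346 × 20.1 × 5.2² = 94.03 kN/m.

94.0 kN/m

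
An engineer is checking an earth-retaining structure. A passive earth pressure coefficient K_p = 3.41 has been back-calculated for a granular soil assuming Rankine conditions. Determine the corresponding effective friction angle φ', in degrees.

K_p = (1+sin φ)/(1−sin φ) ⇒ sin φ = (K_p − 1)/(K_p + 1) = 0.5465.
φ = arcsin(0.5465) = 33.13°.

33.1°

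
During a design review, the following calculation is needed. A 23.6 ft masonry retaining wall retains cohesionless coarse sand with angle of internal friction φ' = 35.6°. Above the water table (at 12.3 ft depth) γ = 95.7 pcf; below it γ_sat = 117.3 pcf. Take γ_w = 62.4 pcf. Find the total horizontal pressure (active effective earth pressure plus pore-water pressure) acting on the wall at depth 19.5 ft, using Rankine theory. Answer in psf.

K_a = (1 − sin φ)/(1 + sin φ) = 0.2641.
γ' = 117.3 − 62.4 = 54.90 pcf.
Effective vertical stress at 19.5 ft: σ'_v = 95.7×12.3 + 54.90×7.20 = 1572 psf.
σ'_h = K_a σ'_v = 0.2641 × 1572 = 415.3 psf; u = γ_w × 7.20 = 449.3 psf.
Total σ_h = 415.3 + 449.3 = 864.6 psf.

865 psf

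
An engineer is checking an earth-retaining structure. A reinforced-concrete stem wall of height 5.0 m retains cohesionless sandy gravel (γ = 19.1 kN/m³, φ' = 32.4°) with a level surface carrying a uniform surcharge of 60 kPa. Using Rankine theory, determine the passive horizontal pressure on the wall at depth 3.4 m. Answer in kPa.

413 kPa

K_p = (1 + sin φ)/(1 − sin φ) = 3.309.
σ_v = γz + q = 19.1 × 3.4 + 60 = 124.9 kPa.
σ_h = K_p σ_v = 3.309 × 124.9 = 413.4 kPa.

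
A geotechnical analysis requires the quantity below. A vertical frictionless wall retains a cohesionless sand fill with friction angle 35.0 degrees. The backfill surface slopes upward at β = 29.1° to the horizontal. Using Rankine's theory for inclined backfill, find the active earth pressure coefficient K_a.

K_a = cos β · (cos β − √(cos²β − cos²φ)) / (cos β + √(cos²β − cos²φ)).
cos β = 0.8738, cos φ = 0.8192, √(cos²β − cos²φ) = 0.3041.
K_a = 0.8738 × (0.8738 − 0.3041)/(0.8738 + 0.3041) = 0.4226.

0.423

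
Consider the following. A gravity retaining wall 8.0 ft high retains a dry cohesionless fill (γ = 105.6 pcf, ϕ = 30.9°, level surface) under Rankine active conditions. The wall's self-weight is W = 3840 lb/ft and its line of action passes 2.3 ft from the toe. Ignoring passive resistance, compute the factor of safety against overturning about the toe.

K_a = tan²(45° − 30.9°/2) = 0.3214.
P_a = ½K_aγH² = 0.5×0.3214×105.6×8.0² = 1086 lb/ft, acting at H/3 = 2.667 ft above the base.
Overturning moment M_o = P_a × H/3 = 1086 × 2.667 = 2896.
Resisting moment M_r = W × 2.3 = 3840 × 2.3 = 8832.
FS_overturning = M_r/M_o = 8832/2896 = 3.049.

3.05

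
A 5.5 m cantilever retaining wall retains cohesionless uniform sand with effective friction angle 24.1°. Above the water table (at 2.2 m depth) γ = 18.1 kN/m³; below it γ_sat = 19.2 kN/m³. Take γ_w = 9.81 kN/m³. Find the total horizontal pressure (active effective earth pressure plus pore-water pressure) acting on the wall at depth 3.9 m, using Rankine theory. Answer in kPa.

K_a = (1 − sin φ)/(1 + sin φ) = 0.4201.
γ' = 19.2 − 9.81 = 9.390 kN/m³.
Effective vertical stress at 3.9 m: σ'_v = 18.1×2.2 + 9.390×1.70 = 55.78 kPa.
σ'_h = K_a σ'_v = 0.4201 × 55.78 = 23.44 kPa; u = γ_w × 1.70 = 16.68 kPa.
Total σ_h = 23.44 + 16.68 = 40.11 kPa.

40.1 kPa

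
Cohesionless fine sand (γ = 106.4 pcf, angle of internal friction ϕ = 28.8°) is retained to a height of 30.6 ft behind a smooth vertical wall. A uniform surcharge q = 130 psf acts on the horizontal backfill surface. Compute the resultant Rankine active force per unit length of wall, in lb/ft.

K_a = tan²(45° − φ/2) = 0.3498.
Soil triangle: ½ K_a γ H² = 0.5×0.3498×106.4×30.6² = 17420 lb/ft.
Surcharge rectangle: K_a q H = 0.3498×130×30.6 = 1391 lb/ft.
Total = 17420 + 1391 = 18810 lb/ft.

18800 lb/ft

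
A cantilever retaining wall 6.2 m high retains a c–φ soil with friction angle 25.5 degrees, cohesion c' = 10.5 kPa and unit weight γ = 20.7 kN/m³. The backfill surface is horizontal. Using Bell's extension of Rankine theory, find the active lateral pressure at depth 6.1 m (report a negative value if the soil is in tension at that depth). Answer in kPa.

37.0 kPa

K_a = (1 − sin φ)/(1 + sin φ) = 0.3981.
σ_a = K_a γ z − 2c√K_a = 0.3981×20.7×6.1 − 2×10.5×0.6310 = 37.02 kPa.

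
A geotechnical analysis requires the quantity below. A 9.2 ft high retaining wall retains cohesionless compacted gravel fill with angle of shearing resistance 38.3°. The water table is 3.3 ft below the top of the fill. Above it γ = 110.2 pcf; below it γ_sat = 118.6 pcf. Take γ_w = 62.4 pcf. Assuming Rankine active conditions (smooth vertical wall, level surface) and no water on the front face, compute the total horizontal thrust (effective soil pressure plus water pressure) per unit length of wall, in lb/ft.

K_a = tan²(45° − φ/2) = 0.2347.
γ' = 118.6 − 62.4 = 56.20 pcf. Depth below WT = 5.9 ft.
σ'_h at WT = K_a γ d_w = 85.36 psf; at base = 85.36 + K_a γ' × 5.9 = 163.2 psf.
P₁ (0–3.3 ft) = ½×85.36×3.3 = 140.9. P₂ (3.3–9.2 ft) = ½(85.36+163.2)×5.9 = 733.3.
P_w = ½ γ_w h₂² = 0.5×62.4×5.9² = 1086. Total = 140.9+733.3+1086 = 1960 lb/ft.

1960 lb/ft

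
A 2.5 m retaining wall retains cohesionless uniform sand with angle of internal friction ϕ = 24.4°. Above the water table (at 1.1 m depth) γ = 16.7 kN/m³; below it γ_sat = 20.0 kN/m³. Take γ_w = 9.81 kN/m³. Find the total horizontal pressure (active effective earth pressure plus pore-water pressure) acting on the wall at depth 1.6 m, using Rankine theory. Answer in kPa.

14.7 kPa

K_a = (1 − sin φ)/(1 + sin φ) = 0.4153.
γ' = 20.0 − 9.81 = 10.19 kN/m³.
Effective vertical stress at 1.6 m: σ'_v = 16.7×1.1 + 10.19×0.500 = 23.46 kPa.
σ'_h = K_a σ'_v = 0.4153 × 23.46 = 9.746 kPa; u = γ_w × 0.500 = 4.905 kPa.
Total σ_h = 9.746 + 4.905 = 14.65 kPa.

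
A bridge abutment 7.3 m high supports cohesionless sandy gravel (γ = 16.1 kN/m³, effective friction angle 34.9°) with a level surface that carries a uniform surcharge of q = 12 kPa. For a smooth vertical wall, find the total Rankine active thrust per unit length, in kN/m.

K_a = tan²(45° − φ/2) = 0.2721.
Soil triangle: ½ K_a γ H² = 0.5×0.2721×16.1×7.3² = 116.7 kN/m.
Surcharge rectangle: K_a q H = 0.2721×12×7.3 = 23.84 kN/m.
Total = 116.7 + 23.84 = 140.6 kN/m.

141 kN/m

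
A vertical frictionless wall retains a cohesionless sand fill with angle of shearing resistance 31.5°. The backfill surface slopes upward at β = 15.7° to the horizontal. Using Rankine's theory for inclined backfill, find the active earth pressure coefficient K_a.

0.352

K_a = cos β · (cos β − √(cos²β − cos²φ)) / (cos β + √(cos²β − cos²φ)).
cos β = 0.9627, cos φ = 0.8526, √(cos²β − cos²φ) = 0.4470.
K_a = 0.9627 × (0.9627 − 0.4470)/(0.9627 + 0.4470) = 0.3522.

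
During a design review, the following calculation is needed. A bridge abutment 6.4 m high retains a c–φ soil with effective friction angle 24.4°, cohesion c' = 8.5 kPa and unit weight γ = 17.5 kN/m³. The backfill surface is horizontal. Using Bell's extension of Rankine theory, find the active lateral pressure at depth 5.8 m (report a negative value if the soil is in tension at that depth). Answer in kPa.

K_a = (1 − sin φ)/(1 + sin φ) = 0.4153.
σ_a = K_a γ z − 2c√K_a = 0.4153×17.5×5.8 − 2×8.5×0.6445 = 31.20 kPa.

31.2 kPa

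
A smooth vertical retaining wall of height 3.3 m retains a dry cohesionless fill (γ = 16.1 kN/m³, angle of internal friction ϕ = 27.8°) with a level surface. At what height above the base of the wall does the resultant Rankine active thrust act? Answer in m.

1.10 m

K_a = 0.3639.
The pressure distribution is triangular, so the resultant acts at H/3 above the base = 3.3/3 = 1.100 m.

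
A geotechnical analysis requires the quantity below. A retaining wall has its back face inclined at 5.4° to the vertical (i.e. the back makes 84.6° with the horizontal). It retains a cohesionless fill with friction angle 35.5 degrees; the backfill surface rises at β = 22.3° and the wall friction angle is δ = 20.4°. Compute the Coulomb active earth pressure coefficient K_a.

0.389

K_a = sin²(α+φ) / [sin²α · sin(α−δ) · (1 + √{sin(φ+δ)sin(φ−β) / (sin(α−δ)sin(α+β))})²].
With α = 84.6°, φ = 35.5°, δ = 20.4°, β = 22.3°: K_a = 0.3890.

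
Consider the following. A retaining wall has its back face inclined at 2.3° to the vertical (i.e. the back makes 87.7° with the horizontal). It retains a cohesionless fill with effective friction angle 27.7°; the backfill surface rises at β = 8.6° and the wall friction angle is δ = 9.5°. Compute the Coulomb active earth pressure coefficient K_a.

K_a = sin²(α+φ) / [sin²α · sin(α−δ) · (1 + √{sin(φ+δ)sin(φ−β) / (sin(α−δ)sin(α+β))})²].
With α = 87.7°, φ = 27.7°, δ = 9.5°, β = 8.6°: K_a = 0.3966.

0.397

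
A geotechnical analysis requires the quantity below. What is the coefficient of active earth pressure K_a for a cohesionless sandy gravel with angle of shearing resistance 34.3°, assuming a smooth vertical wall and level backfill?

K_a = tan²(45° − φ/2) = tan²(27.85°) = 0.2792.

0.279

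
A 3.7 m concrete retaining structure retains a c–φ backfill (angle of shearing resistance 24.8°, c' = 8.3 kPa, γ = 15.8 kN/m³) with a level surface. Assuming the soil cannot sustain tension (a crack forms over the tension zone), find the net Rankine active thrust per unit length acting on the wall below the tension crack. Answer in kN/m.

K_a = 0.4090; √K_a = 0.6395.
Tension-crack depth z_c = 2c/(γ√K_a) = 2×8.3/(15.8×0.6395) = 1.643 m.
σ_a at base = K_a γ H − 2c√K_a = 0.4090×15.8×3.7 − 2×8.3×0.6395 = 13.29 kPa.
P_a = ½ × 13.29 × (H − z_c) = 0.5×13.29×2.057 = 13.67 kN/m.

13.7 kN/m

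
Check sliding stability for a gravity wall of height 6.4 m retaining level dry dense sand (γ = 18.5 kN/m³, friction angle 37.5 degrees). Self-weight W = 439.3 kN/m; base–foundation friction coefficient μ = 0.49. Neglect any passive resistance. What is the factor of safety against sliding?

2.34

K_a = tan²(45° − 37.5°/2) = 0.2432.
P_a = ½K_aγH² = 0.5×0.2432×18.5×6.4² = 92.14 kN/m, acting at H/3 = 2.133 m above the base.
FS_sliding = μW / P_a = 0.49×439.3 / 92.14 = 2.336.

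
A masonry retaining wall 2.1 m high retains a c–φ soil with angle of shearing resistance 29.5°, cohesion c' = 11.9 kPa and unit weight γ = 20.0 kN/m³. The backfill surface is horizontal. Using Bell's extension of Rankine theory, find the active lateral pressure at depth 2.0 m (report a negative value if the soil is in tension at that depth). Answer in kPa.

K_a = (1 − sin φ)/(1 + sin φ) = 0.3401.
σ_a = K_a γ z − 2c√K_a = 0.3401×20.0×2.0 − 2×11.9×0.5832 = -0.2757 kPa.

-0.276 kPa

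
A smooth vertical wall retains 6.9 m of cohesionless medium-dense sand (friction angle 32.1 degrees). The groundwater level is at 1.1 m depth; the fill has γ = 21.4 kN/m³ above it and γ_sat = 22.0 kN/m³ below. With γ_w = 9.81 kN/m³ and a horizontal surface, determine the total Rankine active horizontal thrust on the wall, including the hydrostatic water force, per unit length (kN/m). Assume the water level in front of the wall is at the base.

273 kN/m

K_a = tan²(45° − φ/2) = 0.3060.
γ' = 22.0 − 9.81 = 12.19 kN/m³. Depth below WT = 5.8 m.
σ'_h at WT = K_a γ d_w = 7.203 kPa; at base = 7.203 + K_a γ' × 5.8 = 28.84 kPa.
P₁ (0–1.1 m) = ½×7.203×1.1 = 3.962. P₂ (1.1–6.9 m) = ½(7.203+28.84)×5.8 = 104.5.
P_w = ½ γ_w h₂² = 0.5×9.81×5.8² = 165.0. Total = 3.962+104.5+165.0 = 273.5 kN/m.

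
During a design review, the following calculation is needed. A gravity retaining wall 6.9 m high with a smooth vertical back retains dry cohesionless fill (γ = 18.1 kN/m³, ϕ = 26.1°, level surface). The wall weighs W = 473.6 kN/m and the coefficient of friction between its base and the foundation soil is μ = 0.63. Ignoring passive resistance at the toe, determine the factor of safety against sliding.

K_a = tan²(45° − 26.1°/2) = 0.3889.
P_a = ½K_aγH² = 0.5×0.3889×18.1×6.9² = 167.6 kN/m, acting at H/3 = 2.300 m above the base.
FS_sliding = μW / P_a = 0.63×473.6 / 167.6 = 1.780.

1.78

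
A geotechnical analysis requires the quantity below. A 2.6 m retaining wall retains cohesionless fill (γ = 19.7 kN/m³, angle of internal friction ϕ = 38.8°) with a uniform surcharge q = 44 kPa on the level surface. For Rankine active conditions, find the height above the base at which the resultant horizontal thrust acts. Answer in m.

1.14 m

K_a = 0.2296.
Triangular part P₁ = ½K_aγH² = 15.29 at H/3 = 0.8667 m; rectangular part P₂ = K_a q H = 26.26 at H/2 = 1.300 m.
ȳ = (P₁·0.8667 + P₂·1.300)/(P₁+P₂) = 1.141 m.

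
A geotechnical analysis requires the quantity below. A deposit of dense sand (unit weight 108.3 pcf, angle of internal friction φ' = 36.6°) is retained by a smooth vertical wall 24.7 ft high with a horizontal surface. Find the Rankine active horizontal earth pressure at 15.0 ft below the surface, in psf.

411 psf

K_a = (1 − sin φ)/(1 + sin φ) = 0.2530.
σ_h = K_a γ z = 0.2530 × 108.3 × 15.0 = 410.9 psf.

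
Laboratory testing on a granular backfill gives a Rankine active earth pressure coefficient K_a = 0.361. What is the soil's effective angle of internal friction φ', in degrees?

K_a = tan²(45° − φ/2) ⇒ 45° − φ/2 = arctan(√0.361) = 31.00°.
φ = 2(45° − 31.00°) = 28.00°.

28.0°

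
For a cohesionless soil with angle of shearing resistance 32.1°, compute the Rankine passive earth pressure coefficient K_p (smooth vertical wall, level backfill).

3.27

K_p = (1 + sin φ)/(1 − sin φ) = tan²(45° + 32.1°/2) = 3.268.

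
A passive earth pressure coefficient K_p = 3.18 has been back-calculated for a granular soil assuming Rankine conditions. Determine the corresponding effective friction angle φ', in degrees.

K_p = (1+sin φ)/(1−sin φ) ⇒ sin φ = (K_p − 1)/(K_p + 1) = 0.5215.
φ = arcsin(0.5215) = 31.44°.

31.4°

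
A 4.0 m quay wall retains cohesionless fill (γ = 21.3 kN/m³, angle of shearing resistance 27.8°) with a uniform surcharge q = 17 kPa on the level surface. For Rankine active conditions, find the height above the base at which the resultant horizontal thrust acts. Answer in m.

1.52 m

K_a = 0.3639.
Triangular part P₁ = ½K_aγH² = 62.01 at H/3 = 1.333 m; rectangular part P₂ = K_a q H = 24.74 at H/2 = 2.000 m.
ȳ = (P₁·1.333 + P₂·2.000)/(P₁+P₂) = 1.523 m.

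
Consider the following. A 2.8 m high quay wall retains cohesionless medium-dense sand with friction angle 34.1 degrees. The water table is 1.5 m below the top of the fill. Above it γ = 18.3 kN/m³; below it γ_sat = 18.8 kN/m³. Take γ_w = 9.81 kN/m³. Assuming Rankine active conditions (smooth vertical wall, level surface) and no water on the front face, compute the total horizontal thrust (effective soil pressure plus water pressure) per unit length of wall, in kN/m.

K_a = tan²(45° − φ/2) = 0.2815.
γ' = 18.8 − 9.81 = 8.990 kN/m³. Depth below WT = 1.3 m.
σ'_h at WT = K_a γ d_w = 7.728 kPa; at base = 7.728 + K_a γ' × 1.3 = 11.02 kPa.
P₁ (0–1.5 m) = ½×7.728×1.5 = 5.796. P₂ (1.5–2.8 m) = ½(7.728+11.02)×1.3 = 12.18.
P_w = ½ γ_w h₂² = 0.5×9.81×1.3² = 8.289. Total = 5.796+12.18+8.289 = 26.27 kN/m.

26.3 kN/m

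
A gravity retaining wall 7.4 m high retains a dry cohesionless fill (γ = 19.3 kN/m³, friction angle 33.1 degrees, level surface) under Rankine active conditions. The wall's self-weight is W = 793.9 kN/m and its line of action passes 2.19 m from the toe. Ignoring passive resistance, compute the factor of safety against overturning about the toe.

4.54

K_a = tan²(45° − 33.1°/2) = 0.2936.
P_a = ½K_aγH² = 0.5×0.2936×19.3×7.4² = 155.1 kN/m, acting at H/3 = 2.467 m above the base.
Overturning moment M_o = P_a × H/3 = 155.1 × 2.467 = 382.7.
Resisting moment M_r = W × 2.19 = 793.9 × 2.19 = 1739.
FS_overturning = M_r/M_o = 1739/382.7 = 4.543.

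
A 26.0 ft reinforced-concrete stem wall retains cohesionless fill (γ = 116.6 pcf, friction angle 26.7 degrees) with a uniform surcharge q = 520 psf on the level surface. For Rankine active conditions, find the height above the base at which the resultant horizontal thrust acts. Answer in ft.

9.77 ft

K_a = 0.3800.
Triangular part P₁ = ½K_aγH² = 14970 at H/3 = 8.667 ft; rectangular part P₂ = K_a q H = 5137 at H/2 = 13.00 ft.
ȳ = (P₁·8.667 + P₂·13.00)/(P₁+P₂) = 9.774 ft.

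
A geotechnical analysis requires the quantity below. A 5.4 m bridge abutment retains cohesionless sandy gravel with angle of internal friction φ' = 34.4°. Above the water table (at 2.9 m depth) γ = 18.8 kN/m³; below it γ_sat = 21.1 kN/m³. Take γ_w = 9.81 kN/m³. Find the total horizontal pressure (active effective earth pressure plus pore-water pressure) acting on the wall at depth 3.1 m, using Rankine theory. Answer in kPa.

K_a = (1 − sin φ)/(1 + sin φ) = 0.2780.
γ' = 21.1 − 9.81 = 11.29 kN/m³.
Effective vertical stress at 3.1 m: σ'_v = 18.8×2.9 + 11.29×0.200 = 56.78 kPa.
σ'_h = K_a σ'_v = 0.2780 × 56.78 = 15.78 kPa; u = γ_w × 0.200 = 1.962 kPa.
Total σ_h = 15.78 + 1.962 = 17.75 kPa.

17.7 kPa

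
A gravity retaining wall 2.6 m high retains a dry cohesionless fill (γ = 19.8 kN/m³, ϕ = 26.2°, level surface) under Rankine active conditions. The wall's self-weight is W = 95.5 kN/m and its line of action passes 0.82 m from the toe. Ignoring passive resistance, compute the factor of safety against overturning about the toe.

K_a = tan²(45° − 26.2°/2) = 0.3874.
P_a = ½K_aγH² = 0.5×0.3874×19.8×2.6² = 25.93 kN/m, acting at H/3 = 0.8667 m above the base.
Overturning moment M_o = P_a × H/3 = 25.93 × 0.8667 = 22.47.
Resisting moment M_r = W × 0.82 = 95.5 × 0.82 = 78.31.
FS_overturning = M_r/M_o = 78.31/22.47 = 3.485.

3.48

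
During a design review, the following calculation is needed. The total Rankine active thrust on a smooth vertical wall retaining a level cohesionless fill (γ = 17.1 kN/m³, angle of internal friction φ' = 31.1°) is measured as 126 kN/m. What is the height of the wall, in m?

6.80 m

K_a = 0.3188. P_a = ½ K_a γ H² ⇒ H = √(2P_a/(K_a γ)).
H = √(2×126/(0.3188×17.1)) = 6.799 m.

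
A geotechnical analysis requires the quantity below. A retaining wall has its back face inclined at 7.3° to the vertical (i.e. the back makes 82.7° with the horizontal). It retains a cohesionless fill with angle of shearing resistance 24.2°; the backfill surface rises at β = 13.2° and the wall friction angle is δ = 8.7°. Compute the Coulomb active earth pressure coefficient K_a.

0.548

K_a = sin²(α+φ) / [sin²α · sin(α−δ) · (1 + √{sin(φ+δ)sin(φ−β) / (sin(α−δ)sin(α+β))})²].
With α = 82.7°, φ = 24.2°, δ = 8.7°, β = 13.2°: K_a = 0.5479.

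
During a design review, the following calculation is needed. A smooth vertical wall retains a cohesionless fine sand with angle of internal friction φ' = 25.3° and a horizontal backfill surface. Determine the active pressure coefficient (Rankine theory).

0.401

K_a = tan²(45° − φ/2) = tan²(32.35°) = 0.4012.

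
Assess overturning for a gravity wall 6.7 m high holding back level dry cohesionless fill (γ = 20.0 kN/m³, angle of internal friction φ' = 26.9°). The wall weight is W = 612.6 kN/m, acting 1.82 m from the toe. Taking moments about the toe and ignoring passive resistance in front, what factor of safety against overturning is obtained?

K_a = tan²(45° − 26.9°/2) = 0.3770.
P_a = ½K_aγH² = 0.5×0.3770×20.0×6.7² = 169.2 kN/m, acting at H/3 = 2.233 m above the base.
Overturning moment M_o = P_a × H/3 = 169.2 × 2.233 = 378.0.
Resisting moment M_r = W × 1.82 = 612.6 × 1.82 = 1115.
FS_overturning = M_r/M_o = 1115/378.0 = 2.950.

2.95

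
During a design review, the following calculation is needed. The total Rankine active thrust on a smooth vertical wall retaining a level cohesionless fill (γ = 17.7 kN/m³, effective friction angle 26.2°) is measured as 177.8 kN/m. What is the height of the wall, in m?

7.20 m

K_a = 0.3874. P_a = ½ K_a γ H² ⇒ H = √(2P_a/(K_a γ)).
H = √(2×177.8/(0.3874×17.7)) = 7.201 m.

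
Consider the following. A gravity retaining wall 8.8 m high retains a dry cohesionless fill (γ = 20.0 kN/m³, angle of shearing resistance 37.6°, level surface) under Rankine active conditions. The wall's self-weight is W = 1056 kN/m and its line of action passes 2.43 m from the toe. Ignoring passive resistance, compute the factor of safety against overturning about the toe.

4.67

K_a = tan²(45° − 37.6°/2) = 0.2421.
P_a = ½K_aγH² = 0.5×0.2421×20.0×8.8² = 187.5 kN/m, acting at H/3 = 2.933 m above the base.
Overturning moment M_o = P_a × H/3 = 187.5 × 2.933 = 550.0.
Resisting moment M_r = W × 2.43 = 1056 × 2.43 = 2566.
FS_overturning = M_r/M_o = 2566/550.0 = 4.666.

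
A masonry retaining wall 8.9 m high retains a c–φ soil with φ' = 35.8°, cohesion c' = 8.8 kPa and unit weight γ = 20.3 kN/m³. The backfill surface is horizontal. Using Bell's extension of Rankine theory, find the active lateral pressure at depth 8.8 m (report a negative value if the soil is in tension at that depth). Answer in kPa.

37.8 kPa

K_a = (1 − sin φ)/(1 + sin φ) = 0.2619.
σ_a = K_a γ z − 2c√K_a = 0.2619×20.3×8.8 − 2×8.8×0.5117 = 37.77 kPa.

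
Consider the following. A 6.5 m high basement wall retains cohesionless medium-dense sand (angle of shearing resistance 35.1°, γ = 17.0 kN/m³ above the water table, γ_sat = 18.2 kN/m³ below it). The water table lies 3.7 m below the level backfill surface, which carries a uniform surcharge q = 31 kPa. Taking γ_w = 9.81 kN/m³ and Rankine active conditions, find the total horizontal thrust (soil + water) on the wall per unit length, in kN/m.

181 kN/m

K_a = tan²(45° − φ/2) = 0.2698.
γ' = 18.2 − 9.81 = 8.390 kN/m³. h₂ = H − d_w = 2.8 m.
σ'_h: at surface K_a·q = 8.365; at WT K_a(q+γd_w) = 25.34; at base K_a(q+γd_w+γ'h₂) = 31.68 kPa.
P₁ = ½(8.365+25.34)×3.7 = 62.35; P₂ = ½(25.34+31.68)×2.8 = 79.82; P_w = ½γ_w h₂² = 38.46.
Total = 62.35+79.82+38.46 = 180.6 kN/m.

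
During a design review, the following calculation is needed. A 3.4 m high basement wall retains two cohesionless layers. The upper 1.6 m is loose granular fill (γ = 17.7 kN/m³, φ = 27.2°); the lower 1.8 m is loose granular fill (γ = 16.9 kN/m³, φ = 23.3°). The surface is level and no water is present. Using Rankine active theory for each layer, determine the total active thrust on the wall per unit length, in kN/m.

42.4 kN/m

K_a1 = tan²(45°−27.2°/2) = 0.3726; K_a2 = tan²(45°−23.3°/2) = 0.4331.
Layer 1: σ at base = K_a1 γ₁ h₁ = 10.55 kPa; P₁ = ½×10.55×1.6 = 8.441.
Layer 2: σ_v at top = γ₁h₁ = 28.32; σ_h top = K_a2×28.32 = 12.27; σ_h base = K_a2×(28.32+16.9×1.8) = 25.44.
P₂ = ½(12.27+25.44)×1.8 = 33.94. Total P_a = 8.441+33.94 = 42.38 kN/m.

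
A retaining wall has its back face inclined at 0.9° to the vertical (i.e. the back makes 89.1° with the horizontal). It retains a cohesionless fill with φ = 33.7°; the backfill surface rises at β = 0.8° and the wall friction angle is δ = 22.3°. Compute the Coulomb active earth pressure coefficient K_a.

K_a = sin²(α+φ) / [sin²α · sin(α−δ) · (1 + √{sin(φ+δ)sin(φ−β) / (sin(α−δ)sin(α+β))})²].
With α = 89.1°, φ = 33.7°, δ = 22.3°, β = 0.8°: K_a = 0.2661.

0.266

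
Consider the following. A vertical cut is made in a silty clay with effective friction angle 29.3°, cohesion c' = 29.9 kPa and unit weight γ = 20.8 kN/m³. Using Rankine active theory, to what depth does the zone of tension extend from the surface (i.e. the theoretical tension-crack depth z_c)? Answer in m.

K_a = tan²(45° − 29.3°/2) = 0.3428; √K_a = 0.5855.
The active pressure is zero where K_a γ z = 2c√K_a, so z_c = 2c/(γ√K_a) = 2×29.9/(20.8×0.5855) = 4.910 m.

4.91 m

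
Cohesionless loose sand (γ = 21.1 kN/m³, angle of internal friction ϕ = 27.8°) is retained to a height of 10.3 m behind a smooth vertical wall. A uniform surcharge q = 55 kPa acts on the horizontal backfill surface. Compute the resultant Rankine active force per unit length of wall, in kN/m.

K_a = tan²(45° − φ/2) = 0.3639.
Soil triangle: ½ K_a γ H² = 0.5×0.3639×21.1×10.3² = 407.3 kN/m.
Surcharge rectangle: K_a q H = 0.3639×55×10.3 = 206.1 kN/m.
Total = 407.3 + 206.1 = 613.4 kN/m.

613 kN/m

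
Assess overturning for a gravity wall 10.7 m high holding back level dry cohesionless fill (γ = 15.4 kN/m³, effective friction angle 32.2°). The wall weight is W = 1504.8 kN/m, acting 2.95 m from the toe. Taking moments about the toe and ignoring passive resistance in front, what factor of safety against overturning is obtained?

K_a = tan²(45° − 32.2°/2) = 0.3047.
P_a = ½K_aγH² = 0.5×0.3047×15.4×10.7² = 268.6 kN/m, acting at H/3 = 3.567 m above the base.
Overturning moment M_o = P_a × H/3 = 268.6 × 3.567 = 958.2.
Resisting moment M_r = W × 2.95 = 1504.8 × 2.95 = 4439.
FS_overturning = M_r/M_o = 4439/958.2 = 4.633.

4.63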